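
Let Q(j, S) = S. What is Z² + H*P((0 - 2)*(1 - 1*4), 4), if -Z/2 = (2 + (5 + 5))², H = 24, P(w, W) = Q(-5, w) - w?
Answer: 82944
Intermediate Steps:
P(w, W) = 0 (P(w, W) = w - w = 0)
Z = -288 (Z = -2*(2 + (5 + 5))² = -2*(2 + 10)² = -2*12² = -2*144 = -288)
Z² + H*P((0 - 2)*(1 - 1*4), 4) = (-288)² + 24*0 = 82944 + 0 = 82944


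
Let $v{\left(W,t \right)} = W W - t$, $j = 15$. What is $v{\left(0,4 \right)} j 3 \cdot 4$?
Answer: $-720$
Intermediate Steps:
$v{\left(W,t \right)} = W^{2} - t$
$v{\left(0,4 \right)} j 3 \cdot 4 = \left(0^{2} - 4\right) 15 \cdot 3 \cdot 4 = \left(0 - 4\right) 15 \cdot 12 = \left(-4\right) 15 \cdot 12 = \left(-60\right) 12 = -720$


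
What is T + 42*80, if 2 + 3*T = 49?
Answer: 10127/3 ≈ 3375.7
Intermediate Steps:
T = 47/3 (T = -2/3 + (1/3)*49 = -2/3 + 49/3 = 47/3 ≈ 15.667)
T + 42*80 = 47/3 + 42*80 = 47/3 + 3360 = 10127/3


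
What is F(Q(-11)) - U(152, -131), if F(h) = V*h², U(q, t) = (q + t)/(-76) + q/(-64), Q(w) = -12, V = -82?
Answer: -1794413/152 ≈ -11805.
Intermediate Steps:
U(q, t) = -35*q/1216 - t/76 (U(q, t) = (q + t)*(-1/76) + q*(-1/64) = (-q/76 - t/76) - q/64 = -35*q/1216 - t/76)
F(h) = -82*h²
F(Q(-11)) - U(152, -131) = -82*(-12)² - (-35/1216*152 - 1/76*(-131)) = -82*144 - (-35/8 + 131/76) = -11808 - 1*(-403/152) = -11808 + 403/152 = -1794413/152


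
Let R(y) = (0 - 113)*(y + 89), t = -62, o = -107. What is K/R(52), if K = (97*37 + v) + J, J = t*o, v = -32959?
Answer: 22736/15933 ≈ 1.4270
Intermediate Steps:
R(y) = -10057 - 113*y (R(y) = -113*(89 + y) = -10057 - 113*y)
J = 6634 (J = -62*(-107) = 6634)
K = -22736 (K = (97*37 - 32959) + 6634 = (3589 - 32959) + 6634 = -29370 + 6634 = -22736)
K/R(52) = -22736/(-10057 - 113*52) = -22736/(-10057 - 5876) = -22736/(-15933) = -22736*(-1/15933) = 22736/15933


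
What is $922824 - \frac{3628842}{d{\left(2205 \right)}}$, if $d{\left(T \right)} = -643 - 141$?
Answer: $\frac{7419621}{8} \approx 9.2745 \cdot 10^{5}$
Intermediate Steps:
$d{\left(T \right)} = -784$
$922824 - \frac{3628842}{d{\left(2205 \right)}} = 922824 - \frac{3628842}{-784} = 922824 - 3628842 \left(- \frac{1}{784}\right) = 922824 - - \frac{37029}{8} = 922824 + \frac{37029}{8} = \frac{7419621}{8}$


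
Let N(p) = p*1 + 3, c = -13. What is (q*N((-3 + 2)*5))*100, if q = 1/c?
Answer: 200/13 ≈ 15.385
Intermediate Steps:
N(p) = 3 + p (N(p) = p + 3 = 3 + p)
q = -1/13 (q = 1/(-13) = -1/13 ≈ -0.076923)
(q*N((-3 + 2)*5))*100 = -(3 + (-3 + 2)*5)/13*100 = -(3 - 1*5)/13*100 = -(3 - 5)/13*100 = -1/13*(-2)*100 = (2/13)*100 = 200/13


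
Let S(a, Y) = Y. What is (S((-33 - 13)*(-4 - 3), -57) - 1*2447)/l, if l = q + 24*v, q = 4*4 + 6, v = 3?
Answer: -1252/47 ≈ -26.638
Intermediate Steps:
q = 22 (q = 16 + 6 = 22)
l = 94 (l = 22 + 24*3 = 22 + 72 = 94)
(S((-33 - 13)*(-4 - 3), -57) - 1*2447)/l = (-57 - 1*2447)/94 = (-57 - 2447)*(1/94) = -2504*1/94 = -1252/47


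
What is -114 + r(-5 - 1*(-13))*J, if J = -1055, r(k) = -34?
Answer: 35756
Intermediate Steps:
-114 + r(-5 - 1*(-13))*J = -114 - 34*(-1055) = -114 + 35870 = 35756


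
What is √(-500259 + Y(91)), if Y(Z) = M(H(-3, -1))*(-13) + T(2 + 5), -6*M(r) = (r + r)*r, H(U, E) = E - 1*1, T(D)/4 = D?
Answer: I*√4501923/3 ≈ 707.26*I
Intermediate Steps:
T(D) = 4*D
H(U, E) = -1 + E (H(U, E) = E - 1 = -1 + E)
M(r) = -r²/3 (M(r) = -(r + r)*r/6 = -2*r*r/6 = -r²/3)
Y(Z) = 136/3 (Y(Z) = -(-1 - 1)²/3*(-13) + 4*(2 + 5) = -⅓*(-2)²*(-13) + 4*7 = -⅓*4*(-13) + 28 = -4/3*(-13) + 28 = 52/3 + 28 = 136/3)
√(-500259 + Y(91)) = √(-500259 + 136/3) = √(-1500641/3) = I*√4501923/3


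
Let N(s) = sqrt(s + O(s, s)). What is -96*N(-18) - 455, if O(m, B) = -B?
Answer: -455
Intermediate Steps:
N(s) = 0 (N(s) = sqrt(s - s) = sqrt(0) = 0)
-96*N(-18) - 455 = -96*0 - 455 = 0 - 455 = -455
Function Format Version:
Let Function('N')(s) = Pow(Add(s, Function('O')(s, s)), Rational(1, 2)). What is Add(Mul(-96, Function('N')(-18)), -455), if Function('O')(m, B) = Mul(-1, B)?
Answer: -455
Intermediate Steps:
Function('N')(s) = 0 (Function('N')(s) = Pow(Add(s, Mul(-1, s)), Rational(1, 2)) = Pow(0, Rational(1, 2)) = 0)
Add(Mul(-96, Function('N')(-18)), -455) = Add(Mul(-96, 0), -455) = Add(0, -455) = -455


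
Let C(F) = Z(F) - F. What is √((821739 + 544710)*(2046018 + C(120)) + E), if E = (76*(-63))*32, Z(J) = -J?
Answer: 3*√310605683234 ≈ 1.6720e+6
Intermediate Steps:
C(F) = -2*F (C(F) = -F - F = -2*F)
E = -153216 (E = -4788*32 = -153216)
√((821739 + 544710)*(2046018 + C(120)) + E) = √((821739 + 544710)*(2046018 - 2*120) - 153216) = √(1366449*(2046018 - 240) - 153216) = √(1366449*2045778 - 153216) = √(2795451302322 - 153216) = √2795451149106 = 3*√310605683234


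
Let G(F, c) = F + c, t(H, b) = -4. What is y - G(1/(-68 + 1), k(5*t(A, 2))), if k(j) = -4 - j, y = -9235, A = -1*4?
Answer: -619816/67 ≈ -9251.0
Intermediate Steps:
A = -4
y - G(1/(-68 + 1), k(5*t(A, 2))) = -9235 - (1/(-68 + 1) + (-4 - 5*(-4))) = -9235 - (1/(-67) + (-4 - 1*(-20))) = -9235 - (-1/67 + (-4 + 20)) = -9235 - (-1/67 + 16) = -9235 - 1*1071/67 = -9235 - 1071/67 = -619816/67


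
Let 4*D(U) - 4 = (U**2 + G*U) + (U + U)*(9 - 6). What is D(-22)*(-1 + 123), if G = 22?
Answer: -3904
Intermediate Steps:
D(U) = 1 + 7*U + U**2/4 (D(U) = 1 + ((U**2 + 22*U) + (U + U)*(9 - 6))/4 = 1 + ((U**2 + 22*U) + (2*U)*3)/4 = 1 + ((U**2 + 22*U) + 6*U)/4 = 1 + (U**2 + 28*U)/4 = 1 + (7*U + U**2/4) = 1 + 7*U + U**2/4)
D(-22)*(-1 + 123) = (1 + 7*(-22) + (1/4)*(-22)**2)*(-1 + 123) = (1 - 154 + (1/4)*484)*122 = (1 - 154 + 121)*122 = -32*122 = -3904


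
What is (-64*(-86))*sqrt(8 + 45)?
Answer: 5504*sqrt(53) ≈ 40070.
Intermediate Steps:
(-64*(-86))*sqrt(8 + 45) = 5504*sqrt(53)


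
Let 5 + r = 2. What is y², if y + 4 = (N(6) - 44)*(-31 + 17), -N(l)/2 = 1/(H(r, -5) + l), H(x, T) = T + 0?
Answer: 409600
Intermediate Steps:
r = -3 (r = -5 + 2 = -3)
H(x, T) = T
N(l) = -2/(-5 + l)
y = 640 (y = -4 + (-2/(-5 + 6) - 44)*(-31 + 17) = -4 + (-2/1 - 44)*(-14) = -4 + (-2*1 - 44)*(-14) = -4 + (-2 - 44)*(-14) = -4 - 46*(-14) = -4 + 644 = 640)
y² = 640² = 409600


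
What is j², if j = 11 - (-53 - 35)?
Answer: 9801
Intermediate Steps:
j = 99 (j = 11 - 1*(-88) = 11 + 88 = 99)
j² = 99² = 9801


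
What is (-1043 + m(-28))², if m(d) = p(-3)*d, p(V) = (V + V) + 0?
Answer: 765625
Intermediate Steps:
p(V) = 2*V (p(V) = 2*V + 0 = 2*V)
m(d) = -6*d (m(d) = (2*(-3))*d = -6*d)
(-1043 + m(-28))² = (-1043 - 6*(-28))² = (-1043 + 168)² = (-875)² = 765625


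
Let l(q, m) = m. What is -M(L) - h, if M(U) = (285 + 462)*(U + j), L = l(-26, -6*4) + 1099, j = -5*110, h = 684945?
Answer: -1077120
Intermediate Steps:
j = -550
L = 1075 (L = -6*4 + 1099 = -24 + 1099 = 1075)
M(U) = -410850 + 747*U (M(U) = (285 + 462)*(U - 550) = 747*(-550 + U) = -410850 + 747*U)
-M(L) - h = -(-410850 + 747*1075) - 1*684945 = -(-410850 + 803025) - 684945 = -1*392175 - 684945 = -392175 - 684945 = -1077120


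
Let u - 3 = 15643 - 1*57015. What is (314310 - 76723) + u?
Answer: 196218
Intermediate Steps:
u = -41369 (u = 3 + (15643 - 1*57015) = 3 + (15643 - 57015) = 3 - 41372 = -41369)
(314310 - 76723) + u = (314310 - 76723) - 41369 = 237587 - 41369 = 196218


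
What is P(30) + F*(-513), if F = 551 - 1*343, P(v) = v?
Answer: -106674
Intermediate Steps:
F = 208 (F = 551 - 343 = 208)
P(30) + F*(-513) = 30 + 208*(-513) = 30 - 106704 = -106674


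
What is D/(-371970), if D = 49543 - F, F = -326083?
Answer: -187813/185985 ≈ -1.0098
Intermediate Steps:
D = 375626 (D = 49543 - 1*(-326083) = 49543 + 326083 = 375626)
D/(-371970) = 375626/(-371970) = 375626*(-1/371970) = -187813/185985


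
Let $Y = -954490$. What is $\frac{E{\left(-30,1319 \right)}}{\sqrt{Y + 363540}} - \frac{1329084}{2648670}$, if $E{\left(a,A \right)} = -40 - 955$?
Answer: $- \frac{221514}{441445} + \frac{199 i \sqrt{23638}}{23638} \approx -0.50179 + 1.2943 i$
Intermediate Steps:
$E{\left(a,A \right)} = -995$
$\frac{E{\left(-30,1319 \right)}}{\sqrt{Y + 363540}} - \frac{1329084}{2648670} = - \frac{995}{\sqrt{-954490 + 363540}} - \frac{1329084}{2648670} = - \frac{995}{\sqrt{-590950}} - \frac{221514}{441445} = - \frac{995}{5 i \sqrt{23638}} - \frac{221514}{441445} = - 995 \left(- \frac{i \sqrt{23638}}{118190}\right) - \frac{221514}{441445} = \frac{199 i \sqrt{23638}}{23638} - \frac{221514}{441445} = - \frac{221514}{441445} + \frac{199 i \sqrt{23638}}{23638}$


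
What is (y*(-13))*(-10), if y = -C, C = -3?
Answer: 390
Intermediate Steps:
y = 3 (y = -1*(-3) = 3)
(y*(-13))*(-10) = (3*(-13))*(-10) = -39*(-10) = 390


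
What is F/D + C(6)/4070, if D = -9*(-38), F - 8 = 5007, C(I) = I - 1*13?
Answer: 5102164/347985 ≈ 14.662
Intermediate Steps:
C(I) = -13 + I (C(I) = I - 13 = -13 + I)
F = 5015 (F = 8 + 5007 = 5015)
D = 342
F/D + C(6)/4070 = 5015/342 + (-13 + 6)/4070 = 5015*(1/342) - 7*1/4070 = 5015/342 - 7/4070 = 5102164/347985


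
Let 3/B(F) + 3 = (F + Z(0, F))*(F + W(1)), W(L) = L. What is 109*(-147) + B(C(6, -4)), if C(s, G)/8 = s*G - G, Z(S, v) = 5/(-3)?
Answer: -411823143/25702 ≈ -16023.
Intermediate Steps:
Z(S, v) = -5/3 (Z(S, v) = 5*(-⅓) = -5/3)
C(s, G) = -8*G + 8*G*s (C(s, G) = 8*(s*G - G) = 8*(G*s - G) = 8*(-G + G*s) = -8*G + 8*G*s)
B(F) = 3/(-3 + (1 + F)*(-5/3 + F)) (B(F) = 3/(-3 + (F - 5/3)*(F + 1)) = 3/(-3 + (-5/3 + F)*(1 + F)) = 3/(-3 + (1 + F)*(-5/3 + F)))
109*(-147) + B(C(6, -4)) = 109*(-147) + 9/(-14 - 16*(-4)*(-1 + 6) + 3*(8*(-4)*(-1 + 6))²) = -16023 + 9/(-14 - 16*(-4)*5 + 3*(8*(-4)*5)²) = -16023 + 9/(-14 - 2*(-160) + 3*(-160)²) = -16023 + 9/(-14 + 320 + 3*25600) = -16023 + 9/(-14 + 320 + 76800) = -16023 + 9/77106 = -16023 + 9*(1/77106) = -16023 + 3/25702 = -411823143/25702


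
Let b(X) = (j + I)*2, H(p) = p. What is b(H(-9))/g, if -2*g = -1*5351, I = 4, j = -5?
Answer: -4/5351 ≈ -0.00074752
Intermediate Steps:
g = 5351/2 (g = -(-1)*5351/2 = -½*(-5351) = 5351/2 ≈ 2675.5)
b(X) = -2 (b(X) = (-5 + 4)*2 = -1*2 = -2)
b(H(-9))/g = -2/5351/2 = -2*2/5351 = -4/5351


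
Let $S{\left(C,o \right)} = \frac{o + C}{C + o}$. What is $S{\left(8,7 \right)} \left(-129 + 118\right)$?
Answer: $-11$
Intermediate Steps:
$S{\left(C,o \right)} = 1$ ($S{\left(C,o \right)} = \frac{C + o}{C + o} = 1$)
$S{\left(8,7 \right)} \left(-129 + 118\right) = 1 \left(-129 + 118\right) = 1 \left(-11\right) = -11$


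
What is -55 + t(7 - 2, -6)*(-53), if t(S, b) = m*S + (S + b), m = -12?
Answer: 3178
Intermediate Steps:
t(S, b) = b - 11*S (t(S, b) = -12*S + (S + b) = b - 11*S)
-55 + t(7 - 2, -6)*(-53) = -55 + (-6 - 11*(7 - 2))*(-53) = -55 + (-6 - 11*5)*(-53) = -55 + (-6 - 55)*(-53) = -55 - 61*(-53) = -55 + 3233 = 3178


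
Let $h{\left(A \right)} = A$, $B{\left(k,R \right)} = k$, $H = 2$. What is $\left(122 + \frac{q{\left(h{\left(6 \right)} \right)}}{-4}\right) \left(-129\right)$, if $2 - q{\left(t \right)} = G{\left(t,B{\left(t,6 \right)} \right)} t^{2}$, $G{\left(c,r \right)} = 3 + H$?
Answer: $- \frac{42957}{2} \approx -21479.0$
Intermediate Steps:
$G{\left(c,r \right)} = 5$ ($G{\left(c,r \right)} = 3 + 2 = 5$)
$q{\left(t \right)} = 2 - 5 t^{2}$
$\left(122 + \frac{q{\left(h{\left(6 \right)} \right)}}{-4}\right) \left(-129\right) = \left(122 + \frac{2 - 5 \cdot 6^{2}}{-4}\right) \left(-129\right) = \left(122 - \frac{2 - 180}{4}\right) \left(-129\right) = \left(122 - - \frac{89}{2}\right) \left(-129\right) = \left(122 + \frac{89}{2}\right) \left(-129\right) = \frac{333}{2} \left(-129\right) = - \frac{42957}{2}$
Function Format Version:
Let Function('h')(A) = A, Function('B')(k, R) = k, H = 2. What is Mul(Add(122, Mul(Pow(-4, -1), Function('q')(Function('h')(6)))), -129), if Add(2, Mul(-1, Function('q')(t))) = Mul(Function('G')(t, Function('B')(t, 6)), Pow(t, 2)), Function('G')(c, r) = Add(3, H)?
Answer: Rational(-42957, 2) ≈ -21479.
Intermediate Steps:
Function('G')(c, r) = 5 (Function('G')(c, r) = Add(3, 2) = 5)
Function('q')(t) = Add(2, Mul(-5, Pow(t, 2))) (Function('q')(t) = Add(2, Mul(-1, Mul(5, Pow(t, 2)))) = Add(2, Mul(-5, Pow(t, 2))))
Mul(Add(122, Mul(Pow(-4, -1), Function('q')(Function('h')(6)))), -129) = Mul(Add(122, Mul(Pow(-4, -1), Add(2, Mul(-5, Pow(6, 2))))), -129) = Mul(Add(122, Mul(Rational(-1, 4), Add(2, Mul(-5, 36)))), -129) = Mul(Add(122, Mul(Rational(-1, 4), Add(2, -180))), -129) = Mul(Add(122, Mul(Rational(-1, 4), -178)), -129) = Mul(Add(122, Rational(89, 2)), -129) = Mul(Rational(333, 2), -129) = Rational(-42957, 2)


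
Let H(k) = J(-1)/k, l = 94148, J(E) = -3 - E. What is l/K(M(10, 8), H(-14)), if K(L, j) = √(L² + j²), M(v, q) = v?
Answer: 659036*√29/377 ≈ 9413.8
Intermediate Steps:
H(k) = -2/k (H(k) = (-3 - 1*(-1))/k = (-3 + 1)/k = -2/k)
l/K(M(10, 8), H(-14)) = 94148/(√(10² + (-2/(-14))²)) = 94148/(√(100 + (-2*(-1/14))²)) = 94148/(√(100 + (⅐)²)) = 94148/(√(100 + 1/49)) = 94148/(√(4901/49)) = 94148/((13*√29/7)) = 94148*(7*√29/377) = 659036*√29/377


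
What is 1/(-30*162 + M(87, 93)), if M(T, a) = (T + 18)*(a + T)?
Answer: 1/14040 ≈ 7.1225e-5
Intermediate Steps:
M(T, a) = (18 + T)*(T + a)
1/(-30*162 + M(87, 93)) = 1/(-30*162 + (87² + 18*87 + 18*93 + 87*93)) = 1/(-4860 + (7569 + 1566 + 1674 + 8091)) = 1/(-4860 + 18900) = 1/14040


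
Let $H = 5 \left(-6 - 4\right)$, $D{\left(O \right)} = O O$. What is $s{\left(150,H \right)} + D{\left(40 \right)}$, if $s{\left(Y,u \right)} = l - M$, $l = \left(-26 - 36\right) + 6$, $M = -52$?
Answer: $1596$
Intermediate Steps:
$D{\left(O \right)} = O^{2}$
$H = -50$ ($H = 5 \left(-10\right) = -50$)
$l = -56$ ($l = -62 + 6 = -56$)
$s{\left(Y,u \right)} = -4$ ($s{\left(Y,u \right)} = -56 - -52 = -56 + 52 = -4$)
$s{\left(150,H \right)} + D{\left(40 \right)} = -4 + 40^{2} = -4 + 1600 = 1596$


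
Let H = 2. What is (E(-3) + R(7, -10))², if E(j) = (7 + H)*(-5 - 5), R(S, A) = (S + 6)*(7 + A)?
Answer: 16641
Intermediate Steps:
R(S, A) = (6 + S)*(7 + A)
E(j) = -90 (E(j) = (7 + 2)*(-5 - 5) = 9*(-10) = -90)
(E(-3) + R(7, -10))² = (-90 + (42 + 6*(-10) + 7*7 - 10*7))² = (-90 + (42 - 60 + 49 - 70))² = (-90 - 39)² = (-129)² = 16641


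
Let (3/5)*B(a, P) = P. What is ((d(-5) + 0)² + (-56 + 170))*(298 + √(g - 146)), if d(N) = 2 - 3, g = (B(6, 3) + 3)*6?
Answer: 34270 + 805*I*√2 ≈ 34270.0 + 1138.4*I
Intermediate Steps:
B(a, P) = 5*P/3
g = 48 (g = ((5/3)*3 + 3)*6 = (5 + 3)*6 = 8*6 = 48)
d(N) = -1
((d(-5) + 0)² + (-56 + 170))*(298 + √(g - 146)) = ((-1 + 0)² + (-56 + 170))*(298 + √(48 - 146)) = ((-1)² + 114)*(298 + √(-98)) = (1 + 114)*(298 + 7*I*√2) = 115*(298 + 7*I*√2) = 34270 + 805*I*√2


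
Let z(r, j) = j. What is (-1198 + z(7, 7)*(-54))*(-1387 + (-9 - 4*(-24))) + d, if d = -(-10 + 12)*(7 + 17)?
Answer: 2048752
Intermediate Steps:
d = -48 (d = -2*24 = -1*48 = -48)
(-1198 + z(7, 7)*(-54))*(-1387 + (-9 - 4*(-24))) + d = (-1198 + 7*(-54))*(-1387 + (-9 - 4*(-24))) - 48 = (-1198 - 378)*(-1387 + (-9 + 96)) - 48 = -1576*(-1387 + 87) - 48 = -1576*(-1300) - 48 = 2048800 - 48 = 2048752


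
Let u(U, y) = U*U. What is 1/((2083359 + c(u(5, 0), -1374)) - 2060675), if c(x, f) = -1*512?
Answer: 1/22172 ≈ 4.5102e-5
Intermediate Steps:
u(U, y) = U**2
c(x, f) = -512
1/((2083359 + c(u(5, 0), -1374)) - 2060675) = 1/((2083359 - 512) - 2060675) = 1/(2082847 - 2060675) = 1/22172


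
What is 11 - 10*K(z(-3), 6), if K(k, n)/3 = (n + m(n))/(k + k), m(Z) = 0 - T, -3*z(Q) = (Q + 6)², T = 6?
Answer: 11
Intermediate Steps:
z(Q) = -(6 + Q)²/3 (z(Q) = -(Q + 6)²/3 = -(6 + Q)²/3)
m(Z) = -6 (m(Z) = 0 - 1*6 = 0 - 6 = -6)
K(k, n) = 3*(-6 + n)/(2*k) (K(k, n) = 3*((n - 6)/(k + k)) = 3*((-6 + n)/((2*k))) = 3*((-6 + n)*(1/(2*k))) = 3*((-6 + n)/(2*k)) = 3*(-6 + n)/(2*k))
11 - 10*K(z(-3), 6) = 11 - 15*(-6 + 6)/((-(6 - 3)²/3)) = 11 - 15*0/((-⅓*3²)) = 11 - 15*0/((-⅓*9)) = 11 - 15*0/(-3) = 11 - 15*(-1)*0/3 = 11 - 10*0 = 11 + 0 = 11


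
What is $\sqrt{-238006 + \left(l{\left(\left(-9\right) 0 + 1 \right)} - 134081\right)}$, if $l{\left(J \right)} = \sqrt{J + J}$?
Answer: $\sqrt{-372087 + \sqrt{2}} \approx 609.99 i$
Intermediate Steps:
$l{\left(J \right)} = \sqrt{2} \sqrt{J}$ ($l{\left(J \right)} = \sqrt{2 J} = \sqrt{2} \sqrt{J}$)
$\sqrt{-238006 + \left(l{\left(\left(-9\right) 0 + 1 \right)} - 134081\right)} = \sqrt{-238006 - \left(134081 - \sqrt{2} \sqrt{\left(-9\right) 0 + 1}\right)} = \sqrt{-238006 - \left(134081 - \sqrt{2} \sqrt{0 + 1}\right)} = \sqrt{-238006 - \left(134081 - \sqrt{2} \sqrt{1}\right)} = \sqrt{-238006 - \left(134081 - \sqrt{2} \cdot 1\right)} = \sqrt{-238006 - \left(134081 - \sqrt{2}\right)} = \sqrt{-372087 + \sqrt{2}}$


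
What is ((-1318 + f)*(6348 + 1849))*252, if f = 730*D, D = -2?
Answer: -5738359032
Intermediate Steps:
f = -1460 (f = 730*(-2) = -1460)
((-1318 + f)*(6348 + 1849))*252 = ((-1318 - 1460)*(6348 + 1849))*252 = -2778*8197*252 = -22771266*252 = -5738359032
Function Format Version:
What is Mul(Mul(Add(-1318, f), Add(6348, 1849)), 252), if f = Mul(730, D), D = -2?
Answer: -5738359032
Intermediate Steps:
f = -1460 (f = Mul(730, -2) = -1460)
Mul(Mul(Add(-1318, f), Add(6348, 1849)), 252) = Mul(Mul(Add(-1318, -1460), Add(6348, 1849)), 252) = Mul(Mul(-2778, 8197), 252) = Mul(-22771266, 252) = -5738359032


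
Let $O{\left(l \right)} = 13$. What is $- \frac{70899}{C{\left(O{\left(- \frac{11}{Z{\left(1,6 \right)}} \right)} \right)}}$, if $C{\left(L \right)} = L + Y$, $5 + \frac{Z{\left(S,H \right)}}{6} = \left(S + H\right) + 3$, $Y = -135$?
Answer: $\frac{70899}{122} \approx 581.14$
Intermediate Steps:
$Z{\left(S,H \right)} = -12 + 6 H + 6 S$ ($Z{\left(S,H \right)} = -30 + 6 \left(\left(S + H\right) + 3\right) = -30 + 6 \left(\left(H + S\right) + 3\right) = -30 + 6 \left(3 + H + S\right) = -30 + \left(18 + 6 H + 6 S\right) = -12 + 6 H + 6 S$)
$C{\left(L \right)} = -135 + L$ ($C{\left(L \right)} = L - 135 = -135 + L$)
$- \frac{70899}{C{\left(O{\left(- \frac{11}{Z{\left(1,6 \right)}} \right)} \right)}} = - \frac{70899}{-135 + 13} = - \frac{70899}{-122} = \left(-70899\right) \left(- \frac{1}{122}\right) = \frac{70899}{122}$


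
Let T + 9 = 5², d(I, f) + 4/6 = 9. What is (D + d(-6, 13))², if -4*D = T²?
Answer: 27889/9 ≈ 3098.8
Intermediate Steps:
d(I, f) = 25/3 (d(I, f) = -⅔ + 9 = 25/3)
T = 16 (T = -9 + 5² = -9 + 25 = 16)
D = -64 (D = -¼*16² = -¼*256 = -64)
(D + d(-6, 13))² = (-64 + 25/3)² = (-167/3)² = 27889/9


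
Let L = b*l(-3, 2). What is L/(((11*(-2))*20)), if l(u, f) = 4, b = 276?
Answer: -138/55 ≈ -2.5091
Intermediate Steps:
L = 1104 (L = 276*4 = 1104)
L/(((11*(-2))*20)) = 1104/(((11*(-2))*20)) = 1104/((-22*20)) = 1104/(-440) = 1104*(-1/440) = -138/55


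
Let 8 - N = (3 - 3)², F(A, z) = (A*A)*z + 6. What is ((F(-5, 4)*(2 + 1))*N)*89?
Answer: 226416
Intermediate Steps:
F(A, z) = 6 + z*A² (F(A, z) = A²*z + 6 = z*A² + 6 = 6 + z*A²)
N = 8 (N = 8 - (3 - 3)² = 8 - 1*0² = 8 - 1*0 = 8 + 0 = 8)
((F(-5, 4)*(2 + 1))*N)*89 = (((6 + 4*(-5)²)*(2 + 1))*8)*89 = (((6 + 4*25)*3)*8)*89 = (((6 + 100)*3)*8)*89 = ((106*3)*8)*89 = (318*8)*89 = 2544*89 = 226416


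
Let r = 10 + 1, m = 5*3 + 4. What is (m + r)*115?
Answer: 3450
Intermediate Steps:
m = 19 (m = 15 + 4 = 19)
r = 11
(m + r)*115 = (19 + 11)*115 = 30*115 = 3450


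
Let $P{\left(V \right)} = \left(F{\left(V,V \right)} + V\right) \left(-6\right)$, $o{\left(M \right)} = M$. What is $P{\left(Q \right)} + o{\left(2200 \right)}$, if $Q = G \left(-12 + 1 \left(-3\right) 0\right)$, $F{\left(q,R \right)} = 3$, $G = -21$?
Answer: $670$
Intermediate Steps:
$Q = 252$ ($Q = - 21 \left(-12 + 1 \left(-3\right) 0\right) = - 21 \left(-12 - 0\right) = - 21 \left(-12 + 0\right) = \left(-21\right) \left(-12\right) = 252$)
$P{\left(V \right)} = -18 - 6 V$ ($P{\left(V \right)} = \left(3 + V\right) \left(-6\right) = -18 - 6 V$)
$P{\left(Q \right)} + o{\left(2200 \right)} = \left(-18 - 1512\right) + 2200 = -1530 + 2200 = 670$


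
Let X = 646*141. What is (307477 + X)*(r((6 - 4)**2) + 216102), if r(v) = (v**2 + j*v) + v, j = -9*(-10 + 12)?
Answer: 86109536150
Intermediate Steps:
j = -18 (j = -9*2 = -18)
X = 91086
r(v) = v**2 - 17*v (r(v) = (v**2 - 18*v) + v = v**2 - 17*v)
(307477 + X)*(r((6 - 4)**2) + 216102) = (307477 + 91086)*((6 - 4)**2*(-17 + (6 - 4)**2) + 216102) = 398563*(2**2*(-17 + 2**2) + 216102) = 398563*(4*(-17 + 4) + 216102) = 398563*(4*(-13) + 216102) = 398563*(-52 + 216102) = 398563*216050 = 86109536150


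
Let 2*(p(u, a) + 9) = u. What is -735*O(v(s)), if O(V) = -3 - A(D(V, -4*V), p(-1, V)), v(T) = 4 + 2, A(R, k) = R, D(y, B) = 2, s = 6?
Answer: 3675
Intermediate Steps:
p(u, a) = -9 + u/2
v(T) = 6
O(V) = -5 (O(V) = -3 - 1*2 = -3 - 2 = -5)
-735*O(v(s)) = -735*(-5) = 3675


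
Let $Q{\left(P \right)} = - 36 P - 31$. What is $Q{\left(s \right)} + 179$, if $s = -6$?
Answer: $364$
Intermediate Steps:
$Q{\left(P \right)} = -31 - 36 P$
$Q{\left(s \right)} + 179 = \left(-31 - -216\right) + 179 = \left(-31 + 216\right) + 179 = 185 + 179 = 364$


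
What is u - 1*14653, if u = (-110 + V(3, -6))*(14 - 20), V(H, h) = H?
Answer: -14011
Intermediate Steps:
u = 642 (u = (-110 + 3)*(14 - 20) = -107*(-6) = 642)
u - 1*14653 = 642 - 1*14653 = 642 - 14653 = -14011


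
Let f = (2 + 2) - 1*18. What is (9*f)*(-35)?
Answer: 4410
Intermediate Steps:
f = -14 (f = 4 - 18 = -14)
(9*f)*(-35) = (9*(-14))*(-35) = -126*(-35) = 4410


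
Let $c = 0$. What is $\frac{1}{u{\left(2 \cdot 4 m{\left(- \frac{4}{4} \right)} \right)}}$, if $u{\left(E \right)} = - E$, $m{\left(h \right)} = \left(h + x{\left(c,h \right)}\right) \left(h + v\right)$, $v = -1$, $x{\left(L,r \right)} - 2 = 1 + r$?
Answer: $\frac{1}{16} \approx 0.0625$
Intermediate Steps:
$x{\left(L,r \right)} = 3 + r$ ($x{\left(L,r \right)} = 2 + \left(1 + r\right) = 3 + r$)
$m{\left(h \right)} = \left(-1 + h\right) \left(3 + 2 h\right)$ ($m{\left(h \right)} = \left(h + \left(3 + h\right)\right) \left(h - 1\right) = \left(3 + 2 h\right) \left(-1 + h\right) = \left(-1 + h\right) \left(3 + 2 h\right)$)
$\frac{1}{u{\left(2 \cdot 4 m{\left(- \frac{4}{4} \right)} \right)}} = \frac{1}{\left(-1\right) 2 \cdot 4 \left(-3 - \frac{4}{4} + 2 \left(- \frac{4}{4}\right)^{2}\right)} = \frac{1}{\left(-1\right) 8 \left(-3 - 1 + 2 \left(\left(-4\right) \frac{1}{4}\right)^{2}\right)} = \frac{1}{\left(-1\right) 8 \left(-3 - 1 + 2 \left(-1\right)^{2}\right)} = \frac{1}{\left(-1\right) 8 \left(-3 - 1 + 2 \cdot 1\right)} = \frac{1}{\left(-1\right) 8 \left(-3 - 1 + 2\right)} = \frac{1}{\left(-1\right) 8 \left(-2\right)} = \frac{1}{\left(-1\right) \left(-16\right)} = \frac{1}{16}$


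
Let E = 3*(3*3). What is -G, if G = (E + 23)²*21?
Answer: -52500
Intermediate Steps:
E = 27 (E = 3*9 = 27)
G = 52500 (G = (27 + 23)²*21 = 50²*21 = 2500*21 = 52500)
-G = -1*52500 = -52500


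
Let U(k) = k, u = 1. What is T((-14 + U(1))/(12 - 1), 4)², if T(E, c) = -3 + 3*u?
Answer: 0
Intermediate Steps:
T(E, c) = 0 (T(E, c) = -3 + 3*1 = -3 + 3 = 0)
T((-14 + U(1))/(12 - 1), 4)² = 0² = 0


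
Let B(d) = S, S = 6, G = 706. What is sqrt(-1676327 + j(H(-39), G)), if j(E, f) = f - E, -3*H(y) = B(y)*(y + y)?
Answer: I*sqrt(1675777) ≈ 1294.5*I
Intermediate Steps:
B(d) = 6
H(y) = -4*y (H(y) = -2*(y + y) = -2*2*y = -4*y)
sqrt(-1676327 + j(H(-39), G)) = sqrt(-1676327 + (706 - (-4)*(-39))) = sqrt(-1676327 + (706 - 1*156)) = sqrt(-1676327 + (706 - 156)) = sqrt(-1676327 + 550) = sqrt(-1675777) = I*sqrt(1675777)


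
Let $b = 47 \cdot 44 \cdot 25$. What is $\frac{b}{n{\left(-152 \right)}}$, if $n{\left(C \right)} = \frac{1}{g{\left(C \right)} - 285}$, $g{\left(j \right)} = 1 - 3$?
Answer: $-14837900$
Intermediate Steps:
$g{\left(j \right)} = -2$ ($g{\left(j \right)} = 1 - 3 = -2$)
$n{\left(C \right)} = - \frac{1}{287}$ ($n{\left(C \right)} = \frac{1}{-2 - 285} = \frac{1}{-287} = - \frac{1}{287}$)
$b = 51700$ ($b = 2068 \cdot 25 = 51700$)
$\frac{b}{n{\left(-152 \right)}} = \frac{51700}{- \frac{1}{287}} = 51700 \left(-287\right) = -14837900$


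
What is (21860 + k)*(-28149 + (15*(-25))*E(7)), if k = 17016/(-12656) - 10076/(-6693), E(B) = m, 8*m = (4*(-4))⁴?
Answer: -239189423571725523/3529442 ≈ -6.7770e+10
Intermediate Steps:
m = 8192 (m = (4*(-4))⁴/8 = (⅛)*(-16)⁴ = (⅛)*65536 = 8192)
E(B) = 8192
k = 1704221/10588326 (k = 17016*(-1/12656) - 10076*(-1/6693) = -2127/1582 + 10076/6693 = 1704221/10588326 ≈ 0.16095)
(21860 + k)*(-28149 + (15*(-25))*E(7)) = (21860 + 1704221/10588326)*(-28149 + (15*(-25))*8192) = 231462510581*(-28149 - 375*8192)/10588326 = 231462510581*(-28149 - 3072000)/10588326 = (231462510581/10588326)*(-3100149) = -239189423571725523/3529442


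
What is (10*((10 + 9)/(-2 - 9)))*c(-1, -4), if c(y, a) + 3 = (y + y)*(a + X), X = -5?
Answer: -2850/11 ≈ -259.09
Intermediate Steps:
c(y, a) = -3 + 2*y*(-5 + a) (c(y, a) = -3 + (y + y)*(a - 5) = -3 + (2*y)*(-5 + a) = -3 + 2*y*(-5 + a))
(10*((10 + 9)/(-2 - 9)))*c(-1, -4) = (10*((10 + 9)/(-2 - 9)))*(-3 - 10*(-1) + 2*(-4)*(-1)) = (10*(19/(-11)))*(-3 + 10 + 8) = (10*(19*(-1/11)))*15 = (10*(-19/11))*15 = -190/11*15 = -2850/11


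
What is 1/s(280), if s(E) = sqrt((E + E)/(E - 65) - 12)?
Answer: -I*sqrt(4343)/202 ≈ -0.32624*I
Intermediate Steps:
s(E) = sqrt(-12 + 2*E/(-65 + E)) (s(E) = sqrt((2*E)/(-65 + E) - 12) = sqrt(2*E/(-65 + E) - 12) = sqrt(-12 + 2*E/(-65 + E)))
1/s(280) = 1/(sqrt(10)*sqrt((78 - 1*280)/(-65 + 280))) = 1/(sqrt(10)*sqrt((78 - 280)/215)) = 1/(sqrt(10)*sqrt((1/215)*(-202))) = 1/(sqrt(10)*sqrt(-202/215)) = 1/(sqrt(10)*(I*sqrt(43430)/215)) = 1/(2*I*sqrt(4343)/43) = -I*sqrt(4343)/202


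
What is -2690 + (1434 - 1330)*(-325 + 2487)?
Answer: 222158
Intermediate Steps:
-2690 + (1434 - 1330)*(-325 + 2487) = -2690 + 104*2162 = -2690 + 224848 = 222158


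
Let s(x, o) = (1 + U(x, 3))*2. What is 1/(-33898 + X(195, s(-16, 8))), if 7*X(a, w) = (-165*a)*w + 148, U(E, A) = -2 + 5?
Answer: -7/494538 ≈ -1.4155e-5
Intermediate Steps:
U(E, A) = 3
s(x, o) = 8 (s(x, o) = (1 + 3)*2 = 4*2 = 8)
X(a, w) = 148/7 - 165*a*w/7 (X(a, w) = ((-165*a)*w + 148)/7 = (-165*a*w + 148)/7 = (148 - 165*a*w)/7 = 148/7 - 165*a*w/7)
1/(-33898 + X(195, s(-16, 8))) = 1/(-33898 + (148/7 - 165/7*195*8)) = 1/(-33898 + (148/7 - 257400/7)) = 1/(-33898 - 257252/7) = 1/(-494538/7) = -7/494538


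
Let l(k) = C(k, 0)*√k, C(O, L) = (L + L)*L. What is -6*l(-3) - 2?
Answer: -2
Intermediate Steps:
C(O, L) = 2*L² (C(O, L) = (2*L)*L = 2*L²)
l(k) = 0 (l(k) = (2*0²)*√k = (2*0)*√k = 0*√k = 0)
-6*l(-3) - 2 = -6*0 - 2 = 0 - 2 = -2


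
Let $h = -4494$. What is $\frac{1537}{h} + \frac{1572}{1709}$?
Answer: $\frac{4437835}{7680246} \approx 0.57782$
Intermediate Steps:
$\frac{1537}{h} + \frac{1572}{1709} = \frac{1537}{-4494} + \frac{1572}{1709} = 1537 \left(- \frac{1}{4494}\right) + 1572 \cdot \frac{1}{1709} = - \frac{1537}{4494} + \frac{1572}{1709} = \frac{4437835}{7680246}$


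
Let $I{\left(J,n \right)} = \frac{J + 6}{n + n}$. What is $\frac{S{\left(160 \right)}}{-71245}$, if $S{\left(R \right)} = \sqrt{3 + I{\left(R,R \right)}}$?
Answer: $- \frac{\sqrt{5630}}{2849800} \approx -2.6329 \cdot 10^{-5}$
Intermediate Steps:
$I{\left(J,n \right)} = \frac{6 + J}{2 n}$
$S{\left(R \right)} = \sqrt{3 + \frac{6 + R}{2 R}}$
$\frac{S{\left(160 \right)}}{-71245} = \frac{\frac{1}{2} \sqrt{14 + \frac{12}{160}}}{-71245} = \frac{\sqrt{14 + 12 \cdot \frac{1}{160}}}{2} \left(- \frac{1}{71245}\right) = \frac{\sqrt{14 + \frac{3}{40}}}{2} \left(- \frac{1}{71245}\right) = \frac{\sqrt{\frac{563}{40}}}{2} \left(- \frac{1}{71245}\right) = \frac{\frac{1}{20} \sqrt{5630}}{2} \left(- \frac{1}{71245}\right) = \frac{\sqrt{5630}}{40} \left(- \frac{1}{71245}\right) = - \frac{\sqrt{5630}}{2849800}$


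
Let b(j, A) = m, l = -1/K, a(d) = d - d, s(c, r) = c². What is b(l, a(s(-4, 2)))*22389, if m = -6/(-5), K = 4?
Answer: 134334/5 ≈ 26867.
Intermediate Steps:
a(d) = 0
l = -¼ (l = -1/4 = -1*¼ = -¼ ≈ -0.25000)
m = 6/5 (m = -6*(-⅕) = 6/5 ≈ 1.2000)
b(j, A) = 6/5
b(l, a(s(-4, 2)))*22389 = (6/5)*22389 = 134334/5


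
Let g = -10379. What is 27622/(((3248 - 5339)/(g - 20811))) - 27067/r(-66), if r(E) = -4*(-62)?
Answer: 213602887543/518568 ≈ 4.1191e+5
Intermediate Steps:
r(E) = 248
27622/(((3248 - 5339)/(g - 20811))) - 27067/r(-66) = 27622/(((3248 - 5339)/(-10379 - 20811))) - 27067/248 = 27622/((-2091/(-31190))) - 27067*1/248 = 27622/((-2091*(-1/31190))) - 27067/248 = 27622/(2091/31190) - 27067/248 = 27622*(31190/2091) - 27067/248 = 861530180/2091 - 27067/248 = 213602887543/518568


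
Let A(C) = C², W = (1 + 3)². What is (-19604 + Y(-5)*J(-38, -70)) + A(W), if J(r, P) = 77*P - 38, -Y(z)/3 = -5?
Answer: -100768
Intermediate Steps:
Y(z) = 15 (Y(z) = -3*(-5) = 15)
J(r, P) = -38 + 77*P
W = 16 (W = 4² = 16)
(-19604 + Y(-5)*J(-38, -70)) + A(W) = (-19604 + 15*(-38 + 77*(-70))) + 16² = (-19604 + 15*(-38 - 5390)) + 256 = (-19604 + 15*(-5428)) + 256 = (-19604 - 81420) + 256 = -101024 + 256 = -100768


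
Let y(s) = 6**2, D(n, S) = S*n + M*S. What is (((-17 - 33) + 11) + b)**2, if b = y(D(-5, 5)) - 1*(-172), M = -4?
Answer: 28561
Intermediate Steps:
D(n, S) = -4*S + S*n (D(n, S) = S*n - 4*S = -4*S + S*n)
y(s) = 36
b = 208 (b = 36 - 1*(-172) = 36 + 172 = 208)
(((-17 - 33) + 11) + b)**2 = (((-17 - 33) + 11) + 208)**2 = ((-50 + 11) + 208)**2 = (-39 + 208)**2 = 169**2 = 28561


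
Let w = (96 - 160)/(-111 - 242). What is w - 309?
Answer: -109013/353 ≈ -308.82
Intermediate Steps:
w = 64/353 (w = -64/(-353) = -64*(-1/353) = 64/353 ≈ 0.18130)
w - 309 = 64/353 - 309 = -109013/353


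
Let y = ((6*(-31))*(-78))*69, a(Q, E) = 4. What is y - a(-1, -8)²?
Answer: 1001036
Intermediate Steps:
y = 1001052 (y = -186*(-78)*69 = 14508*69 = 1001052)
y - a(-1, -8)² = 1001052 - 1*4² = 1001052 - 1*16 = 1001052 - 16 = 1001036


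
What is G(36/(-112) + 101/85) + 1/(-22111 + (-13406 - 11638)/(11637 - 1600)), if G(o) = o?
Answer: 65409351779/75464071340 ≈ 0.86676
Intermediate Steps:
G(36/(-112) + 101/85) + 1/(-22111 + (-13406 - 11638)/(11637 - 1600)) = (36/(-112) + 101/85) + 1/(-22111 + (-13406 - 11638)/(11637 - 1600)) = (36*(-1/112) + 101*(1/85)) + 1/(-22111 - 25044/10037) = (-9/28 + 101/85) + 1/(-22111 - 25044*1/10037) = 2063/2380 + 1/(-22111 - 25044/10037) = 2063/2380 + 1/(-221953151/10037) = 2063/2380 - 10037/221953151 = 65409351779/75464071340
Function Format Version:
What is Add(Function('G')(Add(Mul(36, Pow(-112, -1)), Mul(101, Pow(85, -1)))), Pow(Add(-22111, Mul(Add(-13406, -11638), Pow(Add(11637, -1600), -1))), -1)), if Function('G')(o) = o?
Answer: Rational(65409351779, 75464071340) ≈ 0.86676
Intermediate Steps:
Add(Function('G')(Add(Mul(36, Pow(-112, -1)), Mul(101, Pow(85, -1)))), Pow(Add(-22111, Mul(Add(-13406, -11638), Pow(Add(11637, -1600), -1))), -1)) = Add(Add(Mul(36, Pow(-112, -1)), Mul(101, Pow(85, -1))), Pow(Add(-22111, Mul(Add(-13406, -11638), Pow(Add(11637, -1600), -1))), -1)) = Add(Add(Mul(36, Rational(-1, 112)), Mul(101, Rational(1, 85))), Pow(Add(-22111, Mul(-25044, Pow(10037, -1))), -1)) = Add(Add(Rational(-9, 28), Rational(101, 85)), Pow(Add(-22111, Mul(-25044, Rational(1, 10037))), -1)) = Add(Rational(2063, 2380), Pow(Add(-22111, Rational(-25044, 10037)), -1)) = Add(Rational(2063, 2380), Pow(Rational(-221953151, 10037), -1)) = Add(Rational(2063, 2380), Rational(-10037, 221953151)) = Rational(65409351779, 75464071340)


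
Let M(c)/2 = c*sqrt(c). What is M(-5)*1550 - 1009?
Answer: -1009 - 15500*I*sqrt(5) ≈ -1009.0 - 34659.0*I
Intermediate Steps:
M(c) = 2*c**(3/2) (M(c) = 2*(c*sqrt(c)) = 2*c**(3/2))
M(-5)*1550 - 1009 = (2*(-5)**(3/2))*1550 - 1009 = (2*(-5*I*sqrt(5)))*1550 - 1009 = -10*I*sqrt(5)*1550 - 1009 = -15500*I*sqrt(5) - 1009 = -1009 - 15500*I*sqrt(5)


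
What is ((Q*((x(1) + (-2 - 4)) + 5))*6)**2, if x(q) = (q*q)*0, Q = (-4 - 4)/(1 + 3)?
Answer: 144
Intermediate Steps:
Q = -2 (Q = -8/4 = -8*1/4 = -2)
x(q) = 0 (x(q) = q**2*0 = 0)
((Q*((x(1) + (-2 - 4)) + 5))*6)**2 = (-2*((0 + (-2 - 4)) + 5)*6)**2 = (-2*((0 - 6) + 5)*6)**2 = (-2*(-6 + 5)*6)**2 = (-2*(-1)*6)**2 = (2*6)**2 = 12**2 = 144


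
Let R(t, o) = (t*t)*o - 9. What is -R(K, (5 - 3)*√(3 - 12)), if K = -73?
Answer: 9 - 31974*I ≈ 9.0 - 31974.0*I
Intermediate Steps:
R(t, o) = -9 + o*t² (R(t, o) = t²*o - 9 = o*t² - 9 = -9 + o*t²)
-R(K, (5 - 3)*√(3 - 12)) = -(-9 + ((5 - 3)*√(3 - 12))*(-73)²) = -(-9 + (2*√(-9))*5329) = -(-9 + (2*(3*I))*5329) = -(-9 + (6*I)*5329) = -(-9 + 31974*I) = 9 - 31974*I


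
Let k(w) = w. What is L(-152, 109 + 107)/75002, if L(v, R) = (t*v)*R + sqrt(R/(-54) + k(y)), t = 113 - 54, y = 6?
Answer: -968544/37501 + sqrt(2)/75002 ≈ -25.827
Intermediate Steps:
t = 59
L(v, R) = sqrt(6 - R/54) + 59*R*v (L(v, R) = (59*v)*R + sqrt(R/(-54) + 6) = 59*R*v + sqrt(R*(-1/54) + 6) = 59*R*v + sqrt(-R/54 + 6) = 59*R*v + sqrt(6 - R/54) = sqrt(6 - R/54) + 59*R*v)
L(-152, 109 + 107)/75002 = (sqrt(1944 - 6*(109 + 107))/18 + 59*(109 + 107)*(-152))/75002 = (sqrt(1944 - 6*216)/18 + 59*216*(-152))*(1/75002) = (sqrt(1944 - 1296)/18 - 1937088)*(1/75002) = (sqrt(648)/18 - 1937088)*(1/75002) = ((18*sqrt(2))/18 - 1937088)*(1/75002) = (sqrt(2) - 1937088)*(1/75002) = (-1937088 + sqrt(2))*(1/75002) = -968544/37501 + sqrt(2)/75002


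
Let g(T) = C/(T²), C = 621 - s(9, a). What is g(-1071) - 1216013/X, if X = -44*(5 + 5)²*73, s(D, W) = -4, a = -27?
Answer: 1395017517533/368429569200 ≈ 3.7864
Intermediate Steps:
X = -321200 (X = -44*10²*73 = -44*100*73 = -4400*73 = -321200)
C = 625 (C = 621 - 1*(-4) = 621 + 4 = 625)
g(T) = 625/T² (g(T) = 625/(T²) = 625/T²)
g(-1071) - 1216013/X = 625/(-1071)² - 1216013/(-321200) = 625*(1/1147041) - 1216013*(-1)/321200 = 625/1147041 - 1*(-1216013/321200) = 625/1147041 + 1216013/321200 = 1395017517533/368429569200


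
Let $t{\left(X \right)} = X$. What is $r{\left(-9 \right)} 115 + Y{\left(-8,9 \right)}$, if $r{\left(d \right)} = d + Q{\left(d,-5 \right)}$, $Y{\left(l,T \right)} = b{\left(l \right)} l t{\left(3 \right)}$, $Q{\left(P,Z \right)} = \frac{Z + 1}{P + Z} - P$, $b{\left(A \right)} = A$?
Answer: $\frac{1574}{7} \approx 224.86$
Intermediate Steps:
$Q{\left(P,Z \right)} = - P + \frac{1 + Z}{P + Z}$ ($Q{\left(P,Z \right)} = \frac{1 + Z}{P + Z} - P = - P + \frac{1 + Z}{P + Z}$)
$Y{\left(l,T \right)} = 3 l^{2}$ ($Y{\left(l,T \right)} = l l 3 = l^{2} \cdot 3 = 3 l^{2}$)
$r{\left(d \right)} = d + \frac{-4 - d^{2} + 5 d}{-5 + d}$ ($r{\left(d \right)} = d + \frac{1 - 5 - d^{2} - d \left(-5\right)}{d - 5} = d + \frac{1 - 5 - d^{2} + 5 d}{-5 + d} = d + \frac{-4 - d^{2} + 5 d}{-5 + d}$)
$r{\left(-9 \right)} 115 + Y{\left(-8,9 \right)} = - \frac{4}{-5 - 9} \cdot 115 + 3 \left(-8\right)^{2} = - \frac{4}{-14} \cdot 115 + 3 \cdot 64 = \left(-4\right) \left(- \frac{1}{14}\right) 115 + 192 = \frac{2}{7} \cdot 115 + 192 = \frac{230}{7} + 192 = \frac{1574}{7}$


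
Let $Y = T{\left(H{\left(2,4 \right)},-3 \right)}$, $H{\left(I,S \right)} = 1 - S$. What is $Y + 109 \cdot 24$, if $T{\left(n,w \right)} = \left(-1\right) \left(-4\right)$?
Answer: $2620$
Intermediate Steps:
$T{\left(n,w \right)} = 4$
$Y = 4$
$Y + 109 \cdot 24 = 4 + 109 \cdot 24 = 4 + 2616 = 2620$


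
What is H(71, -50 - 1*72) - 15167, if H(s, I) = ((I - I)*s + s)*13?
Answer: -14244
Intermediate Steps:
H(s, I) = 13*s (H(s, I) = (0*s + s)*13 = (0 + s)*13 = s*13 = 13*s)
H(71, -50 - 1*72) - 15167 = 13*71 - 15167 = 923 - 15167 = -14244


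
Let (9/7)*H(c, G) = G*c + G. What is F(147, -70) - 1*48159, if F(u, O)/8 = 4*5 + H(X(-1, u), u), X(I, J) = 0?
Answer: -141253/3 ≈ -47084.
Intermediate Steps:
H(c, G) = 7*G/9 + 7*G*c/9 (H(c, G) = 7*(G*c + G)/9 = 7*(G + G*c)/9 = 7*G/9 + 7*G*c/9)
F(u, O) = 160 + 56*u/9 (F(u, O) = 8*(4*5 + 7*u*(1 + 0)/9) = 8*(20 + (7/9)*u*1) = 8*(20 + 7*u/9) = 160 + 56*u/9)
F(147, -70) - 1*48159 = (160 + (56/9)*147) - 1*48159 = (160 + 2744/3) - 48159 = 3224/3 - 48159 = -141253/3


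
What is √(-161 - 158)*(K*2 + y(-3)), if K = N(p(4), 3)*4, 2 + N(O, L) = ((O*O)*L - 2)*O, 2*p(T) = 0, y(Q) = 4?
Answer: -12*I*√319 ≈ -214.33*I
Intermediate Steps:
p(T) = 0 (p(T) = (½)*0 = 0)
N(O, L) = -2 + O*(-2 + L*O²) (N(O, L) = -2 + ((O*O)*L - 2)*O = -2 + (O²*L - 2)*O = -2 + (L*O² - 2)*O = -2 + (-2 + L*O²)*O = -2 + O*(-2 + L*O²))
K = -8 (K = (-2 - 2*0 + 3*0³)*4 = (-2 + 0 + 3*0)*4 = (-2 + 0 + 0)*4 = -2*4 = -8)
√(-161 - 158)*(K*2 + y(-3)) = √(-161 - 158)*(-8*2 + 4) = √(-319)*(-16 + 4) = (I*√319)*(-12) = -12*I*√319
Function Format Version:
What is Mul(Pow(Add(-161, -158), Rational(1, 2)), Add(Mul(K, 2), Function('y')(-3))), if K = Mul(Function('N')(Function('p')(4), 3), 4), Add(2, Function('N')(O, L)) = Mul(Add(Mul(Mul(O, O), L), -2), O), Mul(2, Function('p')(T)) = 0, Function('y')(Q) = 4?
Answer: Mul(-12, I, Pow(319, Rational(1, 2))) ≈ Mul(-214.33, I)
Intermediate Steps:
Function('p')(T) = 0 (Function('p')(T) = Mul(Rational(1, 2), 0) = 0)
Function('N')(O, L) = Add(-2, Mul(O, Add(-2, Mul(L, Pow(O, 2))))) (Function('N')(O, L) = Add(-2, Mul(Add(Mul(Mul(O, O), L), -2), O)) = Add(-2, Mul(Add(Mul(Pow(O, 2), L), -2), O)) = Add(-2, Mul(Add(Mul(L, Pow(O, 2)), -2), O)) = Add(-2, Mul(Add(-2, Mul(L, Pow(O, 2))), O)) = Add(-2, Mul(O, Add(-2, Mul(L, Pow(O, 2))))))
K = -8 (K = Mul(Add(-2, Mul(-2, 0), Mul(3, Pow(0, 3))), 4) = Mul(Add(-2, 0, Mul(3, 0)), 4) = Mul(Add(-2, 0, 0), 4) = Mul(-2, 4) = -8)
Mul(Pow(Add(-161, -158), Rational(1, 2)), Add(Mul(K, 2), Function('y')(-3))) = Mul(Pow(Add(-161, -158), Rational(1, 2)), Add(Mul(-8, 2), 4)) = Mul(Pow(-319, Rational(1, 2)), Add(-16, 4)) = Mul(Mul(I, Pow(319, Rational(1, 2))), -12) = Mul(-12, I, Pow(319, Rational(1, 2)))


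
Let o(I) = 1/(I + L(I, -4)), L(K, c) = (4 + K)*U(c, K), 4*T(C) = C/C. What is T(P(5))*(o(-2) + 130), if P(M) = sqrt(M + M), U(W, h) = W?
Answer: 1299/40 ≈ 32.475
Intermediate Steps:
P(M) = sqrt(2)*sqrt(M) (P(M) = sqrt(2*M) = sqrt(2)*sqrt(M))
T(C) = 1/4 (T(C) = (C/C)/4 = (1/4)*1 = 1/4)
L(K, c) = c*(4 + K) (L(K, c) = (4 + K)*c = c*(4 + K))
o(I) = 1/(-16 - 3*I) (o(I) = 1/(I - 4*(4 + I)) = 1/(I + (-16 - 4*I)) = 1/(-16 - 3*I))
T(P(5))*(o(-2) + 130) = (1/(-16 - 3*(-2)) + 130)/4 = (1/(-16 + 6) + 130)/4 = (1/(-10) + 130)/4 = (-1/10 + 130)/4 = (1/4)*(1299/10) = 1299/40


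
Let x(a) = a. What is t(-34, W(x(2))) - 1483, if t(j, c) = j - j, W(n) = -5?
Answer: -1483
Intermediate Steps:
t(j, c) = 0
t(-34, W(x(2))) - 1483 = 0 - 1483 = -1483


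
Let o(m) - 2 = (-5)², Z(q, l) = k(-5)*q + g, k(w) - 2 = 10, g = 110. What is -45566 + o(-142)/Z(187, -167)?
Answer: -107262337/2354 ≈ -45566.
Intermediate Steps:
k(w) = 12 (k(w) = 2 + 10 = 12)
Z(q, l) = 110 + 12*q (Z(q, l) = 12*q + 110 = 110 + 12*q)
o(m) = 27 (o(m) = 2 + (-5)² = 2 + 25 = 27)
-45566 + o(-142)/Z(187, -167) = -45566 + 27/(110 + 12*187) = -45566 + 27/(110 + 2244) = -45566 + 27/2354 = -107262337/2354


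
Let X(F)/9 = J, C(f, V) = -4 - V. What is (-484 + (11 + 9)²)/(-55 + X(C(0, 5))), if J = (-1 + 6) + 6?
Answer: -21/11 ≈ -1.9091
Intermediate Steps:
J = 11 (J = 5 + 6 = 11)
X(F) = 99 (X(F) = 9*11 = 99)
(-484 + (11 + 9)²)/(-55 + X(C(0, 5))) = (-484 + (11 + 9)²)/(-55 + 99) = (-484 + 20²)/44 = (-484 + 400)*(1/44) = -84*1/44 = -21/11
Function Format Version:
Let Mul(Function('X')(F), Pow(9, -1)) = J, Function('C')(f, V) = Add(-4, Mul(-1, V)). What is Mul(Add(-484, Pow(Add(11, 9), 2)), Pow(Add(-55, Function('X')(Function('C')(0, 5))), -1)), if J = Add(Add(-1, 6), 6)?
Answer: Rational(-21, 11) ≈ -1.9091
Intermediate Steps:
J = 11 (J = Add(5, 6) = 11)
Function('X')(F) = 99 (Function('X')(F) = Mul(9, 11) = 99)
Mul(Add(-484, Pow(Add(11, 9), 2)), Pow(Add(-55, Function('X')(Function('C')(0, 5))), -1)) = Mul(Add(-484, Pow(Add(11, 9), 2)), Pow(Add(-55, 99), -1)) = Mul(Add(-484, Pow(20, 2)), Pow(44, -1)) = Mul(Add(-484, 400), Rational(1, 44)) = Mul(-84, Rational(1, 44)) = Rational(-21, 11)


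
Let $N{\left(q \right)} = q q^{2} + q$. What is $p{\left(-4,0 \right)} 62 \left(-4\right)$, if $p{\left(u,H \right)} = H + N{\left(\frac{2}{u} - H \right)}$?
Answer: $155$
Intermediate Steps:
$N{\left(q \right)} = q + q^{3}$ ($N{\left(q \right)} = q^{3} + q = q + q^{3}$)
$p{\left(u,H \right)} = \left(- H + \frac{2}{u}\right)^{3} + \frac{2}{u}$ ($p{\left(u,H \right)} = H - \left(H - \left(\frac{2}{u} - H\right)^{3} - \frac{2}{u}\right) = H - \left(H - \left(- H + \frac{2}{u}\right)^{3} - \frac{2}{u}\right) = H + \left(\left(- H + \frac{2}{u}\right)^{3} - H + \frac{2}{u}\right) = \left(- H + \frac{2}{u}\right)^{3} + \frac{2}{u}$)
$p{\left(-4,0 \right)} 62 \left(-4\right) = \left(\frac{2}{-4} - \frac{\left(-2 + 0 \left(-4\right)\right)^{3}}{-64}\right) 62 \left(-4\right) = \left(2 \left(- \frac{1}{4}\right) - - \frac{\left(-2 + 0\right)^{3}}{64}\right) 62 \left(-4\right) = \left(- \frac{1}{2} - - \frac{\left(-2\right)^{3}}{64}\right) 62 \left(-4\right) = \left(- \frac{1}{2} - \left(- \frac{1}{64}\right) \left(-8\right)\right) 62 \left(-4\right) = \left(- \frac{1}{2} - \frac{1}{8}\right) 62 \left(-4\right) = \left(- \frac{5}{8}\right) 62 \left(-4\right) = \left(- \frac{155}{4}\right) \left(-4\right) = 155$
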